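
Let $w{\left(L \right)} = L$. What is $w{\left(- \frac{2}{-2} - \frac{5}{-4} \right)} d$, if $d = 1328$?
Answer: $2988$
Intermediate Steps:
$w{\left(- \frac{2}{-2} - \frac{5}{-4} \right)} d = \left(- \frac{2}{-2} - \frac{5}{-4}\right) 1328 = \left(\left(-2\right) \left(- \frac{1}{2}\right) - - \frac{5}{4}\right) 1328 = \left(1 + \frac{5}{4}\right) 1328 = \frac{9}{4} \cdot 1328 = 2988$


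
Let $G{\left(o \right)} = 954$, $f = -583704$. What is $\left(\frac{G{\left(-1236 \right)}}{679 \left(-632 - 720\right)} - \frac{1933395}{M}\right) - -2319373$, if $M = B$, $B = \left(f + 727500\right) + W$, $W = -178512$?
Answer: $\frac{1539983023129305}{663949286} \approx 2.3194 \cdot 10^{6}$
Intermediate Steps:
$B = -34716$ ($B = \left(-583704 + 727500\right) - 178512 = 143796 - 178512 = -34716$)
$M = -34716$
$\left(\frac{G{\left(-1236 \right)}}{679 \left(-632 - 720\right)} - \frac{1933395}{M}\right) - -2319373 = \left(\frac{954}{679 \left(-632 - 720\right)} - \frac{1933395}{-34716}\right) - -2319373 = \left(\frac{954}{679 \left(-1352\right)} - - \frac{644465}{11572}\right) + 2319373 = \left(\frac{954}{-918008} + \frac{644465}{11572}\right) + 2319373 = \left(954 \left(- \frac{1}{918008}\right) + \frac{644465}{11572}\right) + 2319373 = \left(- \frac{477}{459004} + \frac{644465}{11572}\right) + 2319373 = \frac{36975811627}{663949286} + 2319373 = \frac{1539983023129305}{663949286}$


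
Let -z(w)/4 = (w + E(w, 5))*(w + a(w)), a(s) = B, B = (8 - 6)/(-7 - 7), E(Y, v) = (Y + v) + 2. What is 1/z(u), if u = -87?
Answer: -7/407480 ≈ -1.7179e-5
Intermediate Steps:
E(Y, v) = 2 + Y + v
B = -1/7 (B = 2/(-14) = 2*(-1/14) = -1/7 ≈ -0.14286)
a(s) = -1/7
z(w) = -4*(7 + 2*w)*(-1/7 + w) (z(w) = -4*(w + (2 + w + 5))*(w - 1/7) = -4*(w + (7 + w))*(-1/7 + w) = -4*(7 + 2*w)*(-1/7 + w))
1/z(u) = 1/(4 - 8*(-87)**2 - 188/7*(-87)) = 1/(4 - 8*7569 + 16356/7) = 1/(4 - 60552 + 16356/7) = 1/(-407480/7) = -7/407480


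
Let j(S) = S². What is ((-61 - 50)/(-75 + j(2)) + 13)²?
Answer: 1069156/5041 ≈ 212.09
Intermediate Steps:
((-61 - 50)/(-75 + j(2)) + 13)² = ((-61 - 50)/(-75 + 2²) + 13)² = (-111/(-75 + 4) + 13)² = (-111/(-71) + 13)² = (-111*(-1/71) + 13)² = (111/71 + 13)² = (1034/71)² = 1069156/5041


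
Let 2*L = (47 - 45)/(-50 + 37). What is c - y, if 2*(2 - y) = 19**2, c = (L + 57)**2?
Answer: 1155533/338 ≈ 3418.7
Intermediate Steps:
L = -1/13 (L = ((47 - 45)/(-50 + 37))/2 = (2/(-13))/2 = (2*(-1/13))/2 = (1/2)*(-2/13) = -1/13 ≈ -0.076923)
c = 547600/169 (c = (-1/13 + 57)**2 = (740/13)**2 = 547600/169 ≈ 3240.2)
y = -357/2 (y = 2 - 1/2*19**2 = 2 - 1/2*361 = 2 - 361/2 = -357/2 ≈ -178.50)
c - y = 547600/169 - 1*(-357/2) = 547600/169 + 357/2 = 1155533/338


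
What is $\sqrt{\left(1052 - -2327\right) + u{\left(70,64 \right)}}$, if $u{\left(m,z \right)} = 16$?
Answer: $\sqrt{3395} \approx 58.267$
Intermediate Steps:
$\sqrt{\left(1052 - -2327\right) + u{\left(70,64 \right)}} = \sqrt{\left(1052 - -2327\right) + 16} = \sqrt{\left(1052 + 2327\right) + 16} = \sqrt{3379 + 16} = \sqrt{3395}$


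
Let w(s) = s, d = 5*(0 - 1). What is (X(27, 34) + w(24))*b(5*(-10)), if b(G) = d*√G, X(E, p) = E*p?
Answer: -23550*I*√2 ≈ -33305.0*I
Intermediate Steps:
d = -5 (d = 5*(-1) = -5)
b(G) = -5*√G
(X(27, 34) + w(24))*b(5*(-10)) = (27*34 + 24)*(-5*5*I*√2) = (918 + 24)*(-25*I*√2) = 942*(-25*I*√2) = -23550*I*√2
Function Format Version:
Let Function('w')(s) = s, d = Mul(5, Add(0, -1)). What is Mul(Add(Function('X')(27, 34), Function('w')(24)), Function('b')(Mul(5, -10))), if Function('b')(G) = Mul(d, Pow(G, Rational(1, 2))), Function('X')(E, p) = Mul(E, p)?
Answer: Mul(-23550, I, Pow(2, Rational(1, 2))) ≈ Mul(-33305., I)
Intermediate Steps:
d = -5 (d = Mul(5, -1) = -5)
Function('b')(G) = Mul(-5, Pow(G, Rational(1, 2)))
Mul(Add(Function('X')(27, 34), Function('w')(24)), Function('b')(Mul(5, -10))) = Mul(Add(Mul(27, 34), 24), Mul(-5, Pow(Mul(5, -10), Rational(1, 2)))) = Mul(Add(918, 24), Mul(-5, Pow(-50, Rational(1, 2)))) = Mul(942, Mul(-5, Mul(5, I, Pow(2, Rational(1, 2))))) = Mul(942, Mul(-25, I, Pow(2, Rational(1, 2)))) = Mul(-23550, I, Pow(2, Rational(1, 2)))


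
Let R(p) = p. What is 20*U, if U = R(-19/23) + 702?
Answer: 322540/23 ≈ 14023.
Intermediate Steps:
U = 16127/23 (U = -19/23 + 702 = 16127/23 ≈ 701.17)
20*U = 20*(16127/23) = 322540/23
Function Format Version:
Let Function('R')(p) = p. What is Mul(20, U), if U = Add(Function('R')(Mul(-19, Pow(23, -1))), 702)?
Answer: Rational(322540, 23) ≈ 14023.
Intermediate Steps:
U = Rational(16127, 23) (U = Add(Mul(-19, Pow(23, -1)), 702) = Add(Mul(-19, Rational(1, 23)), 702) = Add(Rational(-19, 23), 702) = Rational(16127, 23) ≈ 701.17)
Mul(20, U) = Mul(20, Rational(16127, 23)) = Rational(322540, 23)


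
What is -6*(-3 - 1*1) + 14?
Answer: 38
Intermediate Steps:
-6*(-3 - 1*1) + 14 = -6*(-3 - 1) + 14 = -6*(-4) + 14 = 24 + 14 = 38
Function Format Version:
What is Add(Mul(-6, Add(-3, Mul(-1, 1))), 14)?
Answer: 38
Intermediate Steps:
Add(Mul(-6, Add(-3, Mul(-1, 1))), 14) = Add(Mul(-6, Add(-3, -1)), 14) = Add(Mul(-6, -4), 14) = Add(24, 14) = 38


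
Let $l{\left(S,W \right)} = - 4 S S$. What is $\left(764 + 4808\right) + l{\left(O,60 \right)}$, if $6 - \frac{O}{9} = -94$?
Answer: $-3234428$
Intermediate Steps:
$O = 900$ ($O = 54 - -846 = 54 + 846 = 900$)
$l{\left(S,W \right)} = - 4 S^{2}$
$\left(764 + 4808\right) + l{\left(O,60 \right)} = \left(764 + 4808\right) - 4 \cdot 900^{2} = 5572 - 3240000 = -3234428$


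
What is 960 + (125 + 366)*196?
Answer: 97196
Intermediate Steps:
960 + (125 + 366)*196 = 960 + 491*196 = 960 + 96236 = 97196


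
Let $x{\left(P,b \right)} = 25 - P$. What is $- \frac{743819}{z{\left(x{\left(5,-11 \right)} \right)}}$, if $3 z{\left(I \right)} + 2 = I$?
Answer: $- \frac{743819}{6} \approx -1.2397 \cdot 10^{5}$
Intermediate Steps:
$z{\left(I \right)} = - \frac{2}{3} + \frac{I}{3}$
$- \frac{743819}{z{\left(x{\left(5,-11 \right)} \right)}} = - \frac{743819}{- \frac{2}{3} + \frac{25 - 5}{3}} = - \frac{743819}{- \frac{2}{3} + \frac{1}{3} \cdot 20} = - \frac{743819}{- \frac{2}{3} + \frac{20}{3}} = - \frac{743819}{6}$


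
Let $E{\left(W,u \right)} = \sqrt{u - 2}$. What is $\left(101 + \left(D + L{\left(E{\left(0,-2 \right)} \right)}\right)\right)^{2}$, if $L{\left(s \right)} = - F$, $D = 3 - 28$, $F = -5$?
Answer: $6561$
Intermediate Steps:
$D = -25$
$E{\left(W,u \right)} = \sqrt{-2 + u}$
$L{\left(s \right)} = 5$ ($L{\left(s \right)} = \left(-1\right) \left(-5\right) = 5$)
$\left(101 + \left(D + L{\left(E{\left(0,-2 \right)} \right)}\right)\right)^{2} = \left(101 + \left(-25 + 5\right)\right)^{2} = \left(101 - 20\right)^{2} = 81^{2} = 6561$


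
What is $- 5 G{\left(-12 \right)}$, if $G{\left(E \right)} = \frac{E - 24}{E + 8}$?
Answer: $-45$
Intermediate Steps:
$G{\left(E \right)} = \frac{-24 + E}{8 + E}$
$- 5 G{\left(-12 \right)} = - 5 \frac{-24 - 12}{8 - 12} = - 5 \frac{1}{-4} \left(-36\right) = - 5 \left(\left(- \frac{1}{4}\right) \left(-36\right)\right) = \left(-5\right) 9 = -45$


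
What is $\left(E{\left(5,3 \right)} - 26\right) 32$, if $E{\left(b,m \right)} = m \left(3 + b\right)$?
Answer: $-64$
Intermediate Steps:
$\left(E{\left(5,3 \right)} - 26\right) 32 = \left(3 \left(3 + 5\right) - 26\right) 32 = \left(3 \cdot 8 - 26\right) 32 = \left(24 - 26\right) 32 = \left(-2\right) 32 = -64$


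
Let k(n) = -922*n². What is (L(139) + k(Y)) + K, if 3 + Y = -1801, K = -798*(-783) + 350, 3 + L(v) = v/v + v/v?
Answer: -2999946369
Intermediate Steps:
L(v) = -1 (L(v) = -3 + (v/v + v/v) = -3 + (1 + 1) = -3 + 2 = -1)
K = 625184 (K = 624834 + 350 = 625184)
Y = -1804 (Y = -3 - 1801 = -1804)
(L(139) + k(Y)) + K = (-1 - 922*(-1804)²) + 625184 = (-1 - 922*3254416) + 625184 = (-1 - 3000571552) + 625184 = -3000571553 + 625184 = -2999946369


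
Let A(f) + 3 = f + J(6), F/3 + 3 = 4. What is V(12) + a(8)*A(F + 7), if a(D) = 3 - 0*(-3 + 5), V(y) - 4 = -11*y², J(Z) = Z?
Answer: -1541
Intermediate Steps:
F = 3 (F = -9 + 3*4 = -9 + 12 = 3)
V(y) = 4 - 11*y²
a(D) = 3 (a(D) = 3 - 0*2 = 3 - 1*0 = 3 + 0 = 3)
A(f) = 3 + f (A(f) = -3 + (f + 6) = -3 + (6 + f) = 3 + f)
V(12) + a(8)*A(F + 7) = (4 - 11*12²) + 3*(3 + (3 + 7)) = (4 - 11*144) + 3*(3 + 10) = (4 - 1584) + 3*13 = -1580 + 39 = -1541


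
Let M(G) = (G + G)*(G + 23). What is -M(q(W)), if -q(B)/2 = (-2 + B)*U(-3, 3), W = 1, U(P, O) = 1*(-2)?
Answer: 152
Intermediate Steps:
U(P, O) = -2
q(B) = -8 + 4*B (q(B) = -2*(-2 + B)*(-2) = -2*(4 - 2*B) = -8 + 4*B)
M(G) = 2*G*(23 + G) (M(G) = (2*G)*(23 + G) = 2*G*(23 + G))
-M(q(W)) = -2*(-8 + 4*1)*(23 + (-8 + 4*1)) = -2*(-8 + 4)*(23 + (-8 + 4)) = -2*(-4)*(23 - 4) = -2*(-4)*19 = -1*(-152) = 152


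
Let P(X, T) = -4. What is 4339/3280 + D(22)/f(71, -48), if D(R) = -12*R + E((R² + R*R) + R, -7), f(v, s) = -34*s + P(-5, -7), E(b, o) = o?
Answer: 1543753/1334960 ≈ 1.1564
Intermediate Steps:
f(v, s) = -4 - 34*s (f(v, s) = -34*s - 4 = -4 - 34*s)
D(R) = -7 - 12*R (D(R) = -12*R - 7 = -7 - 12*R)
4339/3280 + D(22)/f(71, -48) = 4339/3280 + (-7 - 12*22)/(-4 - 34*(-48)) = 4339*(1/3280) + (-7 - 264)/(-4 + 1632) = 4339/3280 - 271/1628 = 1543753/1334960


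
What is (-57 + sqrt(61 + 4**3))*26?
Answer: -1482 + 130*sqrt(5) ≈ -1191.3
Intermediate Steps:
(-57 + sqrt(61 + 4**3))*26 = (-57 + sqrt(61 + 64))*26 = (-57 + sqrt(125))*26 = (-57 + 5*sqrt(5))*26 = -1482 + 130*sqrt(5)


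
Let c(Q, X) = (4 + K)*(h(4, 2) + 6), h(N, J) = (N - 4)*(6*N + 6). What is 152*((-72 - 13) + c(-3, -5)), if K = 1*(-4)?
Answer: -12920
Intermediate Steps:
h(N, J) = (-4 + N)*(6 + 6*N)
K = -4
c(Q, X) = 0 (c(Q, X) = (4 - 4)*((-24 - 18*4 + 6*4**2) + 6) = 0*((-24 - 72 + 6*16) + 6) = 0*((-24 - 72 + 96) + 6) = 0*(0 + 6) = 0*6 = 0)
152*((-72 - 13) + c(-3, -5)) = 152*((-72 - 13) + 0) = 152*(-85 + 0) = 152*(-85) = -12920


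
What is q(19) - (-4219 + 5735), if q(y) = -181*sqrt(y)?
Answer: -1516 - 181*sqrt(19) ≈ -2305.0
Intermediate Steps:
q(19) - (-4219 + 5735) = -181*sqrt(19) - (-4219 + 5735) = -181*sqrt(19) - 1*1516 = -181*sqrt(19) - 1516 = -1516 - 181*sqrt(19)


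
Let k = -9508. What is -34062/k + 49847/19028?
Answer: 280519253/45229556 ≈ 6.2021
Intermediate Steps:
-34062/k + 49847/19028 = -34062/(-9508) + 49847/19028 = -34062*(-1/9508) + 49847*(1/19028) = 17031/4754 + 49847/19028 = 280519253/45229556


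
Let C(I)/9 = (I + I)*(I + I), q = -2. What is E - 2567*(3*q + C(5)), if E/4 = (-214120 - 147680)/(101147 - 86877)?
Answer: -3274964166/1427 ≈ -2.2950e+6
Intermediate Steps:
C(I) = 36*I² (C(I) = 9*((I + I)*(I + I)) = 9*((2*I)*(2*I)) = 9*(4*I²) = 36*I²)
E = -144720/1427 (E = 4*((-214120 - 147680)/(101147 - 86877)) = 4*(-361800/14270) = 4*(-361800*1/14270) = 4*(-36180/1427) = -144720/1427 ≈ -101.42)
E - 2567*(3*q + C(5)) = -144720/1427 - 2567*(3*(-2) + 36*5²) = -144720/1427 - 2567*(-6 + 36*25) = -144720/1427 - 2567*(-6 + 900) = -144720/1427 - 2567*894 = -144720/1427 - 2294898 = -3274964166/1427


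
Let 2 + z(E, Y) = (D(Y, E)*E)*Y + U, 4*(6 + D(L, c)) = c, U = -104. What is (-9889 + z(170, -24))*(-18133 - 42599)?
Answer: 9651225780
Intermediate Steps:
D(L, c) = -6 + c/4
z(E, Y) = -106 + E*Y*(-6 + E/4) (z(E, Y) = -2 + (((-6 + E/4)*E)*Y - 104) = -2 + ((E*(-6 + E/4))*Y - 104) = -2 + (E*Y*(-6 + E/4) - 104) = -2 + (-104 + E*Y*(-6 + E/4)) = -106 + E*Y*(-6 + E/4))
(-9889 + z(170, -24))*(-18133 - 42599) = (-9889 + (-106 + (1/4)*170*(-24)*(-24 + 170)))*(-18133 - 42599) = (-9889 + (-106 + (1/4)*170*(-24)*146))*(-60732) = (-9889 + (-106 - 148920))*(-60732) = (-9889 - 149026)*(-60732) = -158915*(-60732) = 9651225780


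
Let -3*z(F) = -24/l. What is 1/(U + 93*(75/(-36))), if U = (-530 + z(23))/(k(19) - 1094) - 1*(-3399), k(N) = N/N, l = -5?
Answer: 21860/70077397 ≈ 0.00031194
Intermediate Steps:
k(N) = 1
z(F) = -8/5 (z(F) = -(-8)/(-5) = -(-8)*(-1)/5 = -⅓*24/5 = -8/5)
U = 18578193/5465 (U = (-530 - 8/5)/(1 - 1094) - 1*(-3399) = -2658/5/(-1093) + 3399 = -2658/5*(-1/1093) + 3399 = 2658/5465 + 3399 = 18578193/5465 ≈ 3399.5)
1/(U + 93*(75/(-36))) = 1/(18578193/5465 + 93*(75/(-36))) = 1/(18578193/5465 + 93*(75*(-1/36))) = 1/(18578193/5465 + 93*(-25/12)) = 1/(18578193/5465 - 775/4) = 1/(70077397/21860) = 21860/70077397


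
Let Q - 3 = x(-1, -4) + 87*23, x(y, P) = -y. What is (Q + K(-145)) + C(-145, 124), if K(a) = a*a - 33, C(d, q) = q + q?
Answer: 23245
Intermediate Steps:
C(d, q) = 2*q
K(a) = -33 + a² (K(a) = a² - 33 = -33 + a²)
Q = 2005 (Q = 3 + (-1*(-1) + 87*23) = 3 + (1 + 2001) = 3 + 2002 = 2005)
(Q + K(-145)) + C(-145, 124) = (2005 + (-33 + (-145)²)) + 2*124 = (2005 + (-33 + 21025)) + 248 = (2005 + 20992) + 248 = 22997 + 248 = 23245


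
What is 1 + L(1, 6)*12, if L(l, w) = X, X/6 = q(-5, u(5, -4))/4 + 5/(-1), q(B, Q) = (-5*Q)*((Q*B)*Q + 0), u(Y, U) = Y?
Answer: 55891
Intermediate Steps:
q(B, Q) = -5*B*Q³ (q(B, Q) = (-5*Q)*((B*Q)*Q + 0) = (-5*Q)*(B*Q² + 0) = (-5*Q)*(B*Q²) = -5*B*Q³)
X = 9315/2 (X = 6*(-5*(-5)*5³/4 + 5/(-1)) = 6*(-5*(-5)*125*(¼) + 5*(-1)) = 6*(3125*(¼) - 5) = 6*(3125/4 - 5) = 6*(3105/4) = 9315/2 ≈ 4657.5)
L(l, w) = 9315/2
1 + L(1, 6)*12 = 1 + (9315/2)*12 = 1 + 55890 = 55891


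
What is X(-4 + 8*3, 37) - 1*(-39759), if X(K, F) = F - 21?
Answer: 39775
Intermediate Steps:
X(K, F) = -21 + F
X(-4 + 8*3, 37) - 1*(-39759) = (-21 + 37) - 1*(-39759) = 16 + 39759 = 39775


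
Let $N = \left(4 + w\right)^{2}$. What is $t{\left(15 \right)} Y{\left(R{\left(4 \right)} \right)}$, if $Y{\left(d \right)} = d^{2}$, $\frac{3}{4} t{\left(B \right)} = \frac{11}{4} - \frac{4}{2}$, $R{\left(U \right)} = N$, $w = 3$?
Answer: $2401$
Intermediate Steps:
$N = 49$ ($N = \left(4 + 3\right)^{2} = 7^{2} = 49$)
$R{\left(U \right)} = 49$
$t{\left(B \right)} = 1$ ($t{\left(B \right)} = \frac{4 \left(\frac{11}{4} - \frac{4}{2}\right)}{3} = \frac{4 \left(11 \cdot \frac{1}{4} - 2\right)}{3} = \frac{4 \left(\frac{11}{4} - 2\right)}{3} = \frac{4}{3} \cdot \frac{3}{4} = 1$)
$t{\left(15 \right)} Y{\left(R{\left(4 \right)} \right)} = 1 \cdot 49^{2} = 1 \cdot 2401 = 2401$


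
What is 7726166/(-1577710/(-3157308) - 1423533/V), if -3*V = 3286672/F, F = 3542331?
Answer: 20043675292707801504/11940841665079051243 ≈ 1.6786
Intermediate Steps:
V = -3286672/10626993 (V = -3286672/(3*3542331) = -⅓*3286672/3542331 = -3286672/10626993 ≈ -0.30928)
7726166/(-1577710/(-3157308) - 1423533/V) = 7726166/(-1577710/(-3157308) - 1423533/(-3286672/10626993)) = 7726166/(-1577710*(-1/3157308) - 1423533*(-10626993/3286672)) = 7726166/(788855/1578654 + 15127875226269/3286672) = 7726166/(11940841665079051243/2594258949744) = 7726166*(2594258949744/11940841665079051243) = 20043675292707801504/11940841665079051243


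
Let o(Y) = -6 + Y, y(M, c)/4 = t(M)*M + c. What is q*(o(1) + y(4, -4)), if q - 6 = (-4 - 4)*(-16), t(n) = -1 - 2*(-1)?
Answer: -670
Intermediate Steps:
t(n) = 1 (t(n) = -1 + 2 = 1)
y(M, c) = 4*M + 4*c (y(M, c) = 4*(1*M + c) = 4*(M + c) = 4*M + 4*c)
q = 134 (q = 6 + (-4 - 4)*(-16) = 6 - 8*(-16) = 6 + 128 = 134)
q*(o(1) + y(4, -4)) = 134*((-6 + 1) + (4*4 + 4*(-4))) = 134*(-5 + (16 - 16)) = 134*(-5 + 0) = 134*(-5) = -670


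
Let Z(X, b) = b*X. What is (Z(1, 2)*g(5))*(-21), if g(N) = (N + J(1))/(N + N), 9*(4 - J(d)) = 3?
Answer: -182/5 ≈ -36.400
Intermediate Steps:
Z(X, b) = X*b
J(d) = 11/3 (J(d) = 4 - ⅑*3 = 4 - ⅓ = 11/3)
g(N) = (11/3 + N)/(2*N) (g(N) = (N + 11/3)/(N + N) = (11/3 + N)/((2*N)) = (11/3 + N)*(1/(2*N)) = (11/3 + N)/(2*N))
(Z(1, 2)*g(5))*(-21) = ((1*2)*((⅙)*(11 + 3*5)/5))*(-21) = (2*((⅙)*(⅕)*(11 + 15)))*(-21) = (2*((⅙)*(⅕)*26))*(-21) = (2*(13/15))*(-21) = (26/15)*(-21) = -182/5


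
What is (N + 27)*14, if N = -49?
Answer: -308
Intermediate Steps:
(N + 27)*14 = (-49 + 27)*14 = -22*14 = -308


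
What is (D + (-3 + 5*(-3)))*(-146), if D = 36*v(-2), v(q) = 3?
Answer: -13140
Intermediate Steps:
D = 108 (D = 36*3 = 108)
(D + (-3 + 5*(-3)))*(-146) = (108 + (-3 + 5*(-3)))*(-146) = (108 + (-3 - 15))*(-146) = (108 - 18)*(-146) = 90*(-146) = -13140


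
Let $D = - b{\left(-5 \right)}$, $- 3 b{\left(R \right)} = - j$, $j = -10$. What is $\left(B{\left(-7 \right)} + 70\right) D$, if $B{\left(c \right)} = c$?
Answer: $210$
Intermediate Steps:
$b{\left(R \right)} = - \frac{10}{3}$ ($b{\left(R \right)} = - \frac{\left(-1\right) \left(-10\right)}{3} = \left(- \frac{1}{3}\right) 10 = - \frac{10}{3}$)
$D = \frac{10}{3}$ ($D = \left(-1\right) \left(- \frac{10}{3}\right) = \frac{10}{3} \approx 3.3333$)
$\left(B{\left(-7 \right)} + 70\right) D = \left(-7 + 70\right) \frac{10}{3} = 63 \cdot \frac{10}{3} = 210$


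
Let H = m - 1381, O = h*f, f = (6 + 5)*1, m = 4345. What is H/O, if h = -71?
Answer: -2964/781 ≈ -3.7951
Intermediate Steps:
f = 11 (f = 11*1 = 11)
O = -781 (O = -71*11 = -781)
H = 2964 (H = 4345 - 1381 = 2964)
H/O = 2964/(-781) = 2964*(-1/781) = -2964/781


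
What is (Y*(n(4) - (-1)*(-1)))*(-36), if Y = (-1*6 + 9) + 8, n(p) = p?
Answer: -1188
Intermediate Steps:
Y = 11 (Y = (-6 + 9) + 8 = 3 + 8 = 11)
(Y*(n(4) - (-1)*(-1)))*(-36) = (11*(4 - (-1)*(-1)))*(-36) = (11*(4 - 1*1))*(-36) = (11*(4 - 1))*(-36) = (11*3)*(-36) = 33*(-36) = -1188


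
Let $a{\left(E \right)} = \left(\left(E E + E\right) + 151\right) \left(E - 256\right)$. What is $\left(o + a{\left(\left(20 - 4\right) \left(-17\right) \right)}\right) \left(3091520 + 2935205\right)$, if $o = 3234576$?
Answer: $-215546349976800$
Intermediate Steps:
$a{\left(E \right)} = \left(-256 + E\right) \left(151 + E + E^{2}\right)$ ($a{\left(E \right)} = \left(\left(E^{2} + E\right) + 151\right) \left(-256 + E\right) = \left(\left(E + E^{2}\right) + 151\right) \left(-256 + E\right) = \left(151 + E + E^{2}\right) \left(-256 + E\right) = \left(-256 + E\right) \left(151 + E + E^{2}\right)$)
$\left(o + a{\left(\left(20 - 4\right) \left(-17\right) \right)}\right) \left(3091520 + 2935205\right) = \left(3234576 - \left(38656 - - 4913 \left(20 - 4\right)^{3} + 255 \cdot 289 \left(20 - 4\right)^{2} + 105 \left(20 - 4\right) \left(-17\right)\right)\right) \left(3091520 + 2935205\right) = \left(3234576 - \left(38656 + 18865920 + 20123648 + 105 \cdot 16 \left(-17\right)\right)\right) 6026725 = \left(3234576 - \left(10096 + 18865920 + 20123648\right)\right) 6026725 = \left(3234576 - 38999664\right) 6026725 = \left(-35765088\right) 6026725 = -215546349976800$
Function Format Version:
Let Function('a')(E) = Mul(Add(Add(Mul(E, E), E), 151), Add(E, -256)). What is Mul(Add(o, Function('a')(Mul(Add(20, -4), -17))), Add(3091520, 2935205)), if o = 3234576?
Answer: -215546349976800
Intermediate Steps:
Function('a')(E) = Mul(Add(-256, E), Add(151, E, Pow(E, 2))) (Function('a')(E) = Mul(Add(Add(Pow(E, 2), E), 151), Add(-256, E)) = Mul(Add(Add(E, Pow(E, 2)), 151), Add(-256, E)) = Mul(Add(151, E, Pow(E, 2)), Add(-256, E)) = Mul(Add(-256, E), Add(151, E, Pow(E, 2))))
Mul(Add(o, Function('a')(Mul(Add(20, -4), -17))), Add(3091520, 2935205)) = Mul(Add(3234576, Add(-38656, Pow(Mul(Add(20, -4), -17), 3), Mul(-255, Pow(Mul(Add(20, -4), -17), 2)), Mul(-105, Mul(Add(20, -4), -17)))), Add(3091520, 2935205)) = Mul(Add(3234576, Add(-38656, Pow(Mul(16, -17), 3), Mul(-255, Pow(Mul(16, -17), 2)), Mul(-105, Mul(16, -17)))), 6026725) = Mul(Add(3234576, Add(-38656, Pow(-272, 3), Mul(-255, Pow(-272, 2)), Mul(-105, -272))), 6026725) = Mul(Add(3234576, Add(-38656, -20123648, Mul(-255, 73984), 28560)), 6026725) = Mul(Add(3234576, Add(-38656, -20123648, -18865920, 28560)), 6026725) = Mul(Add(3234576, -38999664), 6026725) = Mul(-35765088, 6026725) = -215546349976800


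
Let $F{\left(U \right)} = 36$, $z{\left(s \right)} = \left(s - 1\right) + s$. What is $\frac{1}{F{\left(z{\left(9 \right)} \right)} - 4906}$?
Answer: $- \frac{1}{4870} \approx -0.00020534$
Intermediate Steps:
$z{\left(s \right)} = -1 + 2 s$ ($z{\left(s \right)} = \left(-1 + s\right) + s = -1 + 2 s$)
$\frac{1}{F{\left(z{\left(9 \right)} \right)} - 4906} = \frac{1}{36 - 4906} = \frac{1}{-4870} = - \frac{1}{4870}$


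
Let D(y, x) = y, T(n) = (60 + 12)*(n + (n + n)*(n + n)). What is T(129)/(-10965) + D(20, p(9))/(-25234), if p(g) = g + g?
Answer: -469656058/1072445 ≈ -437.93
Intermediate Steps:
p(g) = 2*g
T(n) = 72*n + 288*n² (T(n) = 72*(n + (2*n)*(2*n)) = 72*(n + 4*n²) = 72*n + 288*n²)
T(129)/(-10965) + D(20, p(9))/(-25234) = (72*129*(1 + 4*129))/(-10965) + 20/(-25234) = (72*129*(1 + 516))*(-1/10965) + 20*(-1/25234) = (72*129*517)*(-1/10965) - 10/12617 = 4801896*(-1/10965) - 10/12617 = -37224/85 - 10/12617 = -469656058/1072445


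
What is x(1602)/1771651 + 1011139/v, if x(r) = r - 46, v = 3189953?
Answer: 1796348987357/5651483422403 ≈ 0.31785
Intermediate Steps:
x(r) = -46 + r
x(1602)/1771651 + 1011139/v = (-46 + 1602)/1771651 + 1011139/3189953 = 1556*(1/1771651) + 1011139*(1/3189953) = 1556/1771651 + 1011139/3189953 = 1796348987357/5651483422403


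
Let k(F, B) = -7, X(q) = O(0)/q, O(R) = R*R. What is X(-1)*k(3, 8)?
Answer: 0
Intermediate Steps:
O(R) = R**2
X(q) = 0 (X(q) = 0**2/q = 0/q = 0)
X(-1)*k(3, 8) = 0*(-7) = 0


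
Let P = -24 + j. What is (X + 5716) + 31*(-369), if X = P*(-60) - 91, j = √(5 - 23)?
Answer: -4374 - 180*I*√2 ≈ -4374.0 - 254.56*I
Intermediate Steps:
j = 3*I*√2 (j = √(-18) = 3*I*√2 ≈ 4.2426*I)
P = -24 + 3*I*√2 ≈ -24.0 + 4.2426*I
X = 1349 - 180*I*√2 (X = (-24 + 3*I*√2)*(-60) - 91 = (1440 - 180*I*√2) - 91 = 1349 - 180*I*√2 ≈ 1349.0 - 254.56*I)
(X + 5716) + 31*(-369) = ((1349 - 180*I*√2) + 5716) + 31*(-369) = (7065 - 180*I*√2) - 11439 = -4374 - 180*I*√2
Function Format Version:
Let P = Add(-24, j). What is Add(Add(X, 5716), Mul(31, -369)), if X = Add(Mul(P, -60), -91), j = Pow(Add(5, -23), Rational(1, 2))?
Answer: Add(-4374, Mul(-180, I, Pow(2, Rational(1, 2)))) ≈ Add(-4374.0, Mul(-254.56, I))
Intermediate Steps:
j = Mul(3, I, Pow(2, Rational(1, 2))) (j = Pow(-18, Rational(1, 2)) = Mul(3, I, Pow(2, Rational(1, 2))) ≈ Mul(4.2426, I))
P = Add(-24, Mul(3, I, Pow(2, Rational(1, 2)))) ≈ Add(-24.000, Mul(4.2426, I))
X = Add(1349, Mul(-180, I, Pow(2, Rational(1, 2)))) (X = Add(Mul(Add(-24, Mul(3, I, Pow(2, Rational(1, 2)))), -60), -91) = Add(Add(1440, Mul(-180, I, Pow(2, Rational(1, 2)))), -91) = Add(1349, Mul(-180, I, Pow(2, Rational(1, 2)))) ≈ Add(1349.0, Mul(-254.56, I)))
Add(Add(X, 5716), Mul(31, -369)) = Add(Add(Add(1349, Mul(-180, I, Pow(2, Rational(1, 2)))), 5716), Mul(31, -369)) = Add(Add(7065, Mul(-180, I, Pow(2, Rational(1, 2)))), -11439) = Add(-4374, Mul(-180, I, Pow(2, Rational(1, 2))))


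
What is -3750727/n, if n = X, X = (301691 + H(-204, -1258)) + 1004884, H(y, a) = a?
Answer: -3750727/1305317 ≈ -2.8734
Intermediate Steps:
X = 1305317 (X = (301691 - 1258) + 1004884 = 300433 + 1004884 = 1305317)
n = 1305317
-3750727/n = -3750727/1305317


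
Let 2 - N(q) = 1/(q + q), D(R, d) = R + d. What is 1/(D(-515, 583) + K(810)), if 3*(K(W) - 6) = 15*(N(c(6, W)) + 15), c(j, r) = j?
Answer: 12/1903 ≈ 0.0063058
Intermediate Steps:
N(q) = 2 - 1/(2*q) (N(q) = 2 - 1/(q + q) = 2 - 1/(2*q))
K(W) = 1087/12 (K(W) = 6 + (15*((2 - ½/6) + 15))/3 = 6 + (15*((2 - ½*⅙) + 15))/3 = 6 + (15*((2 - 1/12) + 15))/3 = 6 + (15*(23/12 + 15))/3 = 6 + (15*(203/12))/3 = 6 + (⅓)*(1015/4) = 6 + 1015/12 = 1087/12)
1/(D(-515, 583) + K(810)) = 1/((-515 + 583) + 1087/12) = 1/(68 + 1087/12) = 1/(1903/12) = 12/1903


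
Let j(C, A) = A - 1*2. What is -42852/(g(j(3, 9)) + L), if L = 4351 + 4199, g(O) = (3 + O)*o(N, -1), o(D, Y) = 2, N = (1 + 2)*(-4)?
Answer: -21426/4285 ≈ -5.0002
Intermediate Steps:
N = -12 (N = 3*(-4) = -12)
j(C, A) = -2 + A (j(C, A) = A - 2 = -2 + A)
g(O) = 6 + 2*O (g(O) = (3 + O)*2 = 6 + 2*O)
L = 8550
-42852/(g(j(3, 9)) + L) = -42852/((6 + 2*(-2 + 9)) + 8550) = -42852/((6 + 2*7) + 8550) = -42852/((6 + 14) + 8550) = -42852/(20 + 8550) = -42852/8570 = -42852*1/8570 = -21426/4285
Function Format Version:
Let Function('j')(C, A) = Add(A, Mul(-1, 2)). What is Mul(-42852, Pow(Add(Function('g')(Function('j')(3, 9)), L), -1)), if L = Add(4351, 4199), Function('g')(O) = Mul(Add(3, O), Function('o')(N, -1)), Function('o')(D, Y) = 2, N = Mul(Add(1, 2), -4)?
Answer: Rational(-21426, 4285) ≈ -5.0002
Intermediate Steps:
N = -12 (N = Mul(3, -4) = -12)
Function('j')(C, A) = Add(-2, A) (Function('j')(C, A) = Add(A, -2) = Add(-2, A))
Function('g')(O) = Add(6, Mul(2, O)) (Function('g')(O) = Mul(Add(3, O), 2) = Add(6, Mul(2, O)))
L = 8550
Mul(-42852, Pow(Add(Function('g')(Function('j')(3, 9)), L), -1)) = Mul(-42852, Pow(Add(Add(6, Mul(2, Add(-2, 9))), 8550), -1)) = Mul(-42852, Pow(Add(Add(6, Mul(2, 7)), 8550), -1)) = Mul(-42852, Pow(Add(Add(6, 14), 8550), -1)) = Mul(-42852, Pow(Add(20, 8550), -1)) = Mul(-42852, Pow(8570, -1)) = Mul(-42852, Rational(1, 8570)) = Rational(-21426, 4285)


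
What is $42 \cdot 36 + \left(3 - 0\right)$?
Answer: $1515$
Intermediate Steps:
$42 \cdot 36 + \left(3 - 0\right) = 1512 + \left(3 + 0\right) = 1512 + 3 = 1515$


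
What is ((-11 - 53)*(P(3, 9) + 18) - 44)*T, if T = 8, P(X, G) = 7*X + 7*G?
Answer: -52576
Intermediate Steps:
P(X, G) = 7*G + 7*X
((-11 - 53)*(P(3, 9) + 18) - 44)*T = ((-11 - 53)*((7*9 + 7*3) + 18) - 44)*8 = (-64*((63 + 21) + 18) - 44)*8 = (-64*(84 + 18) - 44)*8 = (-64*102 - 44)*8 = (-6528 - 44)*8 = -6572*8 = -52576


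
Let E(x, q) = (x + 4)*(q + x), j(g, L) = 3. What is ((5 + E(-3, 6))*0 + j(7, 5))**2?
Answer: 9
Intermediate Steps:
E(x, q) = (4 + x)*(q + x)
((5 + E(-3, 6))*0 + j(7, 5))**2 = ((5 + ((-3)**2 + 4*6 + 4*(-3) + 6*(-3)))*0 + 3)**2 = ((5 + (9 + 24 - 12 - 18))*0 + 3)**2 = ((5 + 3)*0 + 3)**2 = (8*0 + 3)**2 = (0 + 3)**2 = 3**2 = 9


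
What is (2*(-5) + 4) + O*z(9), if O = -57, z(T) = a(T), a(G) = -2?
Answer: 108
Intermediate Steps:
z(T) = -2
(2*(-5) + 4) + O*z(9) = (2*(-5) + 4) - 57*(-2) = (-10 + 4) + 114 = -6 + 114 = 108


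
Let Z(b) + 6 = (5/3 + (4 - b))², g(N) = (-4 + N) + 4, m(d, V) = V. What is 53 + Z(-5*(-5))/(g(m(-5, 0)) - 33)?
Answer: 12431/297 ≈ 41.855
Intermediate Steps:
g(N) = N
Z(b) = -6 + (17/3 - b)² (Z(b) = -6 + (5/3 + (4 - b))² = -6 + (17/3 - b)²)
53 + Z(-5*(-5))/(g(m(-5, 0)) - 33) = 53 + (-6 + (-17 + 3*(-5*(-5)))²/9)/(0 - 33) = 53 + (-6 + (-17 + 3*25)²/9)/(-33) = 53 - (-6 + (-17 + 75)²/9)/33 = 53 - (-6 + (⅑)*58²)/33 = 53 - (-6 + (⅑)*3364)/33 = 53 - (-6 + 3364/9)/33 = 53 - 1/33*3310/9 = 53 - 3310/297 = 12431/297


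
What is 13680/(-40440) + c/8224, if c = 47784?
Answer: 1895709/346436 ≈ 5.4720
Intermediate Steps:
13680/(-40440) + c/8224 = 13680/(-40440) + 47784/8224 = 13680*(-1/40440) + 47784*(1/8224) = -114/337 + 5973/1028 = 1895709/346436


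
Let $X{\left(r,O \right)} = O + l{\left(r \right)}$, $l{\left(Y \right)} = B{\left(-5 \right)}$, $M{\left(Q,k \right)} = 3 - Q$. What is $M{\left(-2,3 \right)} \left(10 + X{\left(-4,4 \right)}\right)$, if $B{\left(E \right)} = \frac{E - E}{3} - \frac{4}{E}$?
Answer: $74$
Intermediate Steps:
$B{\left(E \right)} = - \frac{4}{E}$ ($B{\left(E \right)} = 0 \cdot \frac{1}{3} - \frac{4}{E} = 0 - \frac{4}{E} = - \frac{4}{E}$)
$l{\left(Y \right)} = \frac{4}{5}$ ($l{\left(Y \right)} = - \frac{4}{-5} = \left(-4\right) \left(- \frac{1}{5}\right) = \frac{4}{5}$)
$X{\left(r,O \right)} = \frac{4}{5} + O$ ($X{\left(r,O \right)} = O + \frac{4}{5} = \frac{4}{5} + O$)
$M{\left(-2,3 \right)} \left(10 + X{\left(-4,4 \right)}\right) = \left(3 - -2\right) \left(10 + \left(\frac{4}{5} + 4\right)\right) = \left(3 + 2\right) \left(10 + \frac{24}{5}\right) = 5 \cdot \frac{74}{5} = 74$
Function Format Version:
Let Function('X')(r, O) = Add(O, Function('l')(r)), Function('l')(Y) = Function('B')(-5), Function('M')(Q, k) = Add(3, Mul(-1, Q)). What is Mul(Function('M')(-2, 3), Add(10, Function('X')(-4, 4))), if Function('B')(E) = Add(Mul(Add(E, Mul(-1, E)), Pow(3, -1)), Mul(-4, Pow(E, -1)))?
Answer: 74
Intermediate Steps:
Function('B')(E) = Mul(-4, Pow(E, -1)) (Function('B')(E) = Add(Mul(0, Rational(1, 3)), Mul(-4, Pow(E, -1))) = Add(0, Mul(-4, Pow(E, -1))) = Mul(-4, Pow(E, -1)))
Function('l')(Y) = Rational(4, 5) (Function('l')(Y) = Mul(-4, Pow(-5, -1)) = Mul(-4, Rational(-1, 5)) = Rational(4, 5))
Function('X')(r, O) = Add(Rational(4, 5), O) (Function('X')(r, O) = Add(O, Rational(4, 5)) = Add(Rational(4, 5), O))
Mul(Function('M')(-2, 3), Add(10, Function('X')(-4, 4))) = Mul(Add(3, Mul(-1, -2)), Add(10, Add(Rational(4, 5), 4))) = Mul(Add(3, 2), Add(10, Rational(24, 5))) = Mul(5, Rational(74, 5)) = 74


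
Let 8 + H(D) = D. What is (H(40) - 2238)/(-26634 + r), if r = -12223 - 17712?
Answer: 2206/56569 ≈ 0.038997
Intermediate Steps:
H(D) = -8 + D
r = -29935
(H(40) - 2238)/(-26634 + r) = ((-8 + 40) - 2238)/(-26634 - 29935) = (32 - 2238)/(-56569) = -2206*(-1/56569) = 2206/56569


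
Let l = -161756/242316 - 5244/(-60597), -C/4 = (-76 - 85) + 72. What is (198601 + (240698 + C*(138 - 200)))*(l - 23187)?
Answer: -74453084392950788/7695819 ≈ -9.6745e+9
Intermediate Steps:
C = 356 (C = -4*((-76 - 85) + 72) = -4*(-161 + 72) = -4*(-89) = 356)
l = -4471291/7695819 (l = -161756*1/242316 - 5244*(-1/60597) = -763/1143 + 1748/20199 = -4471291/7695819 ≈ -0.58100)
(198601 + (240698 + C*(138 - 200)))*(l - 23187) = (198601 + (240698 + 356*(138 - 200)))*(-4471291/7695819 - 23187) = (198601 + (240698 + 356*(-62)))*(-178447426444/7695819) = (198601 + (240698 - 22072))*(-178447426444/7695819) = (198601 + 218626)*(-178447426444/7695819) = 417227*(-178447426444/7695819) = -74453084392950788/7695819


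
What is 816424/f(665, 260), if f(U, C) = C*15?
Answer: 204106/975 ≈ 209.34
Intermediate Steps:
f(U, C) = 15*C
816424/f(665, 260) = 816424/((15*260)) = 816424/3900 = 816424*(1/3900) = 204106/975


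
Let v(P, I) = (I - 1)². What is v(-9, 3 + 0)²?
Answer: 16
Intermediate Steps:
v(P, I) = (-1 + I)²
v(-9, 3 + 0)² = ((-1 + (3 + 0))²)² = ((-1 + 3)²)² = (2²)² = 4² = 16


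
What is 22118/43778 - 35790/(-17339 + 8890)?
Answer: 125263543/26420023 ≈ 4.7412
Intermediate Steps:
22118/43778 - 35790/(-17339 + 8890) = 22118*(1/43778) - 35790/(-8449) = 11059/21889 - 35790*(-1/8449) = 11059/21889 + 35790/8449 = 125263543/26420023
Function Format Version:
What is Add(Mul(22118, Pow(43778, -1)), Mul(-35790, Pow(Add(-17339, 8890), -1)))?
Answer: Rational(125263543, 26420023) ≈ 4.7412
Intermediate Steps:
Add(Mul(22118, Pow(43778, -1)), Mul(-35790, Pow(Add(-17339, 8890), -1))) = Add(Mul(22118, Rational(1, 43778)), Mul(-35790, Pow(-8449, -1))) = Add(Rational(11059, 21889), Mul(-35790, Rational(-1, 8449))) = Add(Rational(11059, 21889), Rational(35790, 8449)) = Rational(125263543, 26420023)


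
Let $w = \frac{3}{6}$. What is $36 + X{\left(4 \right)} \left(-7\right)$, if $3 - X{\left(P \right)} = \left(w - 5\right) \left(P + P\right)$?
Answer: $-237$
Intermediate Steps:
$w = \frac{1}{2}$ ($w = 3 \cdot \frac{1}{6} = \frac{1}{2} \approx 0.5$)
$X{\left(P \right)} = 3 + 9 P$ ($X{\left(P \right)} = 3 - \left(\frac{1}{2} - 5\right) \left(P + P\right) = 3 - - \frac{9 \cdot 2 P}{2} = 3 - - 9 P = 3 + 9 P$)
$36 + X{\left(4 \right)} \left(-7\right) = 36 + \left(3 + 9 \cdot 4\right) \left(-7\right) = 36 + \left(3 + 36\right) \left(-7\right) = 36 + 39 \left(-7\right) = 36 - 273 = -237$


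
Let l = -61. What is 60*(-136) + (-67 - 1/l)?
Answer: -501846/61 ≈ -8227.0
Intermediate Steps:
60*(-136) + (-67 - 1/l) = 60*(-136) + (-67 - 1/(-61)) = -8160 + (-67 - 1*(-1/61)) = -8160 + (-67 + 1/61) = -8160 - 4086/61 = -501846/61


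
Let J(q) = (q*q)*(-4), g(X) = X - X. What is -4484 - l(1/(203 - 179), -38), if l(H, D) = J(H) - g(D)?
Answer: -645695/144 ≈ -4484.0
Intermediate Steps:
g(X) = 0
J(q) = -4*q² (J(q) = q²*(-4) = -4*q²)
l(H, D) = -4*H² (l(H, D) = -4*H² - 1*0 = -4*H² + 0 = -4*H²)
-4484 - l(1/(203 - 179), -38) = -4484 - (-4)*(1/(203 - 179))² = -4484 - (-4)*(1/24)² = -4484 - (-4)/576 = -4484 - 1*(-1/144) = -4484 + 1/144 = -645695/144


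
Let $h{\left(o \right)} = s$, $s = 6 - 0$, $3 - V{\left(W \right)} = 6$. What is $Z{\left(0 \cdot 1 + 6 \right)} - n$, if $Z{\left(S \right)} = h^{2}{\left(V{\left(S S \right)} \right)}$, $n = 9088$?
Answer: $-9052$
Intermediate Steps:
$V{\left(W \right)} = -3$ ($V{\left(W \right)} = 3 - 6 = -3$)
$s = 6$ ($s = 6 + 0 = 6$)
$h{\left(o \right)} = 6$
$Z{\left(S \right)} = 36$ ($Z{\left(S \right)} = 6^{2} = 36$)
$Z{\left(0 \cdot 1 + 6 \right)} - n = 36 - 9088 = -9052$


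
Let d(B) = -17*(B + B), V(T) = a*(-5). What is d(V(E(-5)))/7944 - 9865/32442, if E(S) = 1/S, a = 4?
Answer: -2346125/10738302 ≈ -0.21848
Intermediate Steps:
V(T) = -20 (V(T) = 4*(-5) = -20)
d(B) = -34*B
d(V(E(-5)))/7944 - 9865/32442 = -34*(-20)/7944 - 9865/32442 = 680*(1/7944) - 9865*1/32442 = 85/993 - 9865/32442 = -2346125/10738302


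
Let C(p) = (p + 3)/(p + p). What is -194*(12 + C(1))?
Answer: -2716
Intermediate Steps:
C(p) = (3 + p)/(2*p) (C(p) = (3 + p)/((2*p)) = (3 + p)*(1/(2*p)) = (3 + p)/(2*p))
-194*(12 + C(1)) = -194*(12 + (½)*(3 + 1)/1) = -194*(12 + (½)*1*4) = -194*(12 + 2) = -194*14 = -2716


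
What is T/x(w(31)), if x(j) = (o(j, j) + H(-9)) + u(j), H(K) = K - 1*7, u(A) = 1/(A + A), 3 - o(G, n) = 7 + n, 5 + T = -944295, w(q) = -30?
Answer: -56658000/599 ≈ -94588.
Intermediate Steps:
T = -944300 (T = -5 - 944295 = -944300)
o(G, n) = -4 - n (o(G, n) = 3 - (7 + n) = 3 + (-7 - n) = -4 - n)
u(A) = 1/(2*A)
H(K) = -7 + K (H(K) = K - 7 = -7 + K)
x(j) = -20 + 1/(2*j) - j (x(j) = ((-4 - j) + (-7 - 9)) + 1/(2*j) = ((-4 - j) - 16) + 1/(2*j) = (-20 - j) + 1/(2*j) = -20 + 1/(2*j) - j)
T/x(w(31)) = -944300/(-20 + (½)/(-30) - 1*(-30)) = -944300/(-20 + (½)*(-1/30) + 30) = -944300/(-20 - 1/60 + 30) = -944300/599/60 = -944300*60/599 = -56658000/599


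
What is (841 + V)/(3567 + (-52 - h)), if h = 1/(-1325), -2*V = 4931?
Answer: -4304925/9314752 ≈ -0.46216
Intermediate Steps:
V = -4931/2 (V = -½*4931 = -4931/2 ≈ -2465.5)
h = -1/1325 ≈ -0.00075472
(841 + V)/(3567 + (-52 - h)) = (841 - 4931/2)/(3567 + (-52 - 1*(-1/1325))) = -3249/(2*(3567 + (-52 + 1/1325))) = -3249/(2*(3567 - 68899/1325)) = -3249/(2*4657376/1325) = -3249/2*1325/4657376 = -4304925/9314752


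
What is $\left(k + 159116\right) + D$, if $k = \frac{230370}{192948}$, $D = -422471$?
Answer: $- \frac{1209847385}{4594} \approx -2.6335 \cdot 10^{5}$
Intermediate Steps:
$k = \frac{5485}{4594}$ ($k = 230370 \cdot \frac{1}{192948} = \frac{5485}{4594} \approx 1.1939$)
$\left(k + 159116\right) + D = \left(\frac{5485}{4594} + 159116\right) - 422471 = \frac{730984389}{4594} - 422471 = - \frac{1209847385}{4594}$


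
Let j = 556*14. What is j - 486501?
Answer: -478717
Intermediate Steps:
j = 7784
j - 486501 = 7784 - 486501 = -478717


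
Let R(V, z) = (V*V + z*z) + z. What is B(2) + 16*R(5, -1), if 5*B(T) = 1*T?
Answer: 2002/5 ≈ 400.40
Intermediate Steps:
R(V, z) = z + V² + z² (R(V, z) = (V² + z²) + z = z + V² + z²)
B(T) = T/5 (B(T) = (1*T)/5 = T/5)
B(2) + 16*R(5, -1) = (⅕)*2 + 16*(-1 + 5² + (-1)²) = ⅖ + 16*(-1 + 25 + 1) = ⅖ + 16*25 = ⅖ + 400 = 2002/5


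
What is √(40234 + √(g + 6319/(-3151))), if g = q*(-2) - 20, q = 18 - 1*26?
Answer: √(399475379434 + 3151*I*√59626373)/3151 ≈ 200.58 + 0.0061086*I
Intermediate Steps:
q = -8 (q = 18 - 26 = -8)
g = -4 (g = -8*(-2) - 20 = 16 - 20 = -4)
√(40234 + √(g + 6319/(-3151))) = √(40234 + √(-4 + 6319/(-3151))) = √(40234 + √(-4 + 6319*(-1/3151))) = √(40234 + √(-4 - 6319/3151)) = √(40234 + √(-18923/3151)) = √(40234 + I*√59626373/3151)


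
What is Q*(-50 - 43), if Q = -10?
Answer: 930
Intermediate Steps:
Q*(-50 - 43) = -10*(-50 - 43) = -10*(-93) = 930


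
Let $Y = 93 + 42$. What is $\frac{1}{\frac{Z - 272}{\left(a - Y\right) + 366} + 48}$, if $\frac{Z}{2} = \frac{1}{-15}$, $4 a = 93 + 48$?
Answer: $\frac{15975}{750472} \approx 0.021287$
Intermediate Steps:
$Y = 135$
$a = \frac{141}{4}$ ($a = \frac{93 + 48}{4} = \frac{1}{4} \cdot 141 = \frac{141}{4} \approx 35.25$)
$Z = - \frac{2}{15}$ ($Z = \frac{2}{-15} = 2 \left(- \frac{1}{15}\right) = - \frac{2}{15} \approx -0.13333$)
$\frac{1}{\frac{Z - 272}{\left(a - Y\right) + 366} + 48} = \frac{1}{\frac{- \frac{2}{15} - 272}{\left(\frac{141}{4} - 135\right) + 366} + 48} = \frac{1}{- \frac{4082}{15 \left(\left(\frac{141}{4} - 135\right) + 366\right)} + 48} = \frac{1}{- \frac{4082}{15 \left(- \frac{399}{4} + 366\right)} + 48} = \frac{1}{- \frac{4082}{15 \cdot \frac{1065}{4}} + 48} = \frac{1}{\left(- \frac{4082}{15}\right) \frac{4}{1065} + 48} = \frac{1}{- \frac{16328}{15975} + 48} = \frac{1}{\frac{750472}{15975}} = \frac{15975}{750472}$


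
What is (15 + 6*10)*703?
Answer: 52725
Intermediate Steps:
(15 + 6*10)*703 = (15 + 60)*703 = 75*703 = 52725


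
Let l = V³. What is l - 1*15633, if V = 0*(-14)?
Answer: -15633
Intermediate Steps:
V = 0
l = 0 (l = 0³ = 0)
l - 1*15633 = 0 - 1*15633 = 0 - 15633 = -15633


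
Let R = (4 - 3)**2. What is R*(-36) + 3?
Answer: -33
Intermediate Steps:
R = 1 (R = 1**2 = 1)
R*(-36) + 3 = 1*(-36) + 3 = -36 + 3 = -33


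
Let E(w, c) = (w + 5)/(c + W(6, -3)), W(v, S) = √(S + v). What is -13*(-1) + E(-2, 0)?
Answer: 13 + √3 ≈ 14.732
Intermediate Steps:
E(w, c) = (5 + w)/(c + √3) (E(w, c) = (w + 5)/(c + √(-3 + 6)) = (5 + w)/(c + √3))
-13*(-1) + E(-2, 0) = -13*(-1) + (5 - 2)/(0 + √3) = 13 + 3/√3 = 13 + (√3/3)*3 = 13 + √3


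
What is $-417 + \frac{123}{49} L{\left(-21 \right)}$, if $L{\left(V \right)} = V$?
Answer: $- \frac{3288}{7} \approx -469.71$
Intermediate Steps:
$-417 + \frac{123}{49} L{\left(-21 \right)} = -417 + \frac{123}{49} \left(-21\right) = -417 - \frac{369}{7} = - \frac{3288}{7}$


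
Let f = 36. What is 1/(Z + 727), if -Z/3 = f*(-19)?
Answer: 1/2779 ≈ 0.00035984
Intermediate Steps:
Z = 2052 (Z = -108*(-19) = -3*(-684) = 2052)
1/(Z + 727) = 1/(2052 + 727) = 1/2779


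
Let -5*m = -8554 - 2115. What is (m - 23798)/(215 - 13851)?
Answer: 108321/68180 ≈ 1.5888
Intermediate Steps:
m = 10669/5 (m = -(-8554 - 2115)/5 = -1/5*(-10669) = 10669/5 ≈ 2133.8)
(m - 23798)/(215 - 13851) = (10669/5 - 23798)/(215 - 13851) = -108321/5/(-13636) = -108321/5*(-1/13636) = 108321/68180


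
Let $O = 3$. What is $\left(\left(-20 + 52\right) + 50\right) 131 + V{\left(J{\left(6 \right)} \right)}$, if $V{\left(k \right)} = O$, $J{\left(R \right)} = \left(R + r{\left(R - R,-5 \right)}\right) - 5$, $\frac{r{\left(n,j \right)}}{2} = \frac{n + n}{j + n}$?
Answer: $10745$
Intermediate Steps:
$r{\left(n,j \right)} = \frac{4 n}{j + n}$ ($r{\left(n,j \right)} = 2 \frac{n + n}{j + n} = 2 \frac{2 n}{j + n} = \frac{4 n}{j + n}$)
$J{\left(R \right)} = -5 + R$ ($J{\left(R \right)} = \left(R + \frac{4 \left(R - R\right)}{-5 + \left(R - R\right)}\right) - 5 = \left(R + 4 \cdot 0 \frac{1}{-5 + 0}\right) - 5 = \left(R + 4 \cdot 0 \frac{1}{-5}\right) - 5 = \left(R + 4 \cdot 0 \left(- \frac{1}{5}\right)\right) - 5 = \left(R + 0\right) - 5 = R - 5 = -5 + R$)
$V{\left(k \right)} = 3$
$\left(\left(-20 + 52\right) + 50\right) 131 + V{\left(J{\left(6 \right)} \right)} = \left(\left(-20 + 52\right) + 50\right) 131 + 3 = \left(32 + 50\right) 131 + 3 = 82 \cdot 131 + 3 = 10742 + 3 = 10745$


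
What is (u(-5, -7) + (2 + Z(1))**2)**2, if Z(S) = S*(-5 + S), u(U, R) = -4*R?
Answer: 1024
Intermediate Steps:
(u(-5, -7) + (2 + Z(1))**2)**2 = (-4*(-7) + (2 + 1*(-5 + 1))**2)**2 = (28 + (2 + 1*(-4))**2)**2 = (28 + (2 - 4)**2)**2 = (28 + (-2)**2)**2 = (28 + 4)**2 = 32**2 = 1024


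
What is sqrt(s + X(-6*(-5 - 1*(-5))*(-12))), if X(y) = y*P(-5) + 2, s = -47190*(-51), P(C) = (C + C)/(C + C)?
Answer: 2*sqrt(601673) ≈ 1551.4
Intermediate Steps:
P(C) = 1 (P(C) = (2*C)/((2*C)) = (2*C)*(1/(2*C)) = 1)
s = 2406690
X(y) = 2 + y (X(y) = y*1 + 2 = y + 2 = 2 + y)
sqrt(s + X(-6*(-5 - 1*(-5))*(-12))) = sqrt(2406690 + (2 - 6*(-5 - 1*(-5))*(-12))) = sqrt(2406690 + (2 - 6*(-5 + 5)*(-12))) = sqrt(2406690 + (2 - 6*0*(-12))) = sqrt(2406690 + (2 + 0*(-12))) = sqrt(2406690 + (2 + 0)) = sqrt(2406690 + 2) = sqrt(2406692) = 2*sqrt(601673)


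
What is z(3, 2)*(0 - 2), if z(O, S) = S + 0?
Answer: -4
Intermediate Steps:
z(O, S) = S
z(3, 2)*(0 - 2) = 2*(0 - 2) = 2*(-2) = -4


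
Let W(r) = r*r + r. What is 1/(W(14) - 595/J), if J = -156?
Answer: 156/33355 ≈ 0.0046770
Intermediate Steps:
W(r) = r + r² (W(r) = r² + r = r + r²)
1/(W(14) - 595/J) = 1/(14*(1 + 14) - 595/(-156)) = 1/(14*15 - 595*(-1/156)) = 1/(210 + 595/156) = 1/(33355/156) = 156/33355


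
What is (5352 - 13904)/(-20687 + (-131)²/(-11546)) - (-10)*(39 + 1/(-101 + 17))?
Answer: 3915631320089/10032509046 ≈ 390.29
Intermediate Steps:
(5352 - 13904)/(-20687 + (-131)²/(-11546)) - (-10)*(39 + 1/(-101 + 17)) = -8552/(-20687 + 17161*(-1/11546)) - (-10)*(39 + 1/(-84)) = -8552/(-20687 - 17161/11546) - (-10)*(39 - 1/84) = -8552/(-238869263/11546) - (-10)*3275/84 = -8552*(-11546/238869263) - 1*(-16375/42) = 98741392/238869263 + 16375/42 = 3915631320089/10032509046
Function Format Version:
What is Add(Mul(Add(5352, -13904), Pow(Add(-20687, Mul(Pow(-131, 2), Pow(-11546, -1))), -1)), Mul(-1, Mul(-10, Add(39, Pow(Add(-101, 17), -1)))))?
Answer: Rational(3915631320089, 10032509046) ≈ 390.29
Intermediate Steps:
Add(Mul(Add(5352, -13904), Pow(Add(-20687, Mul(Pow(-131, 2), Pow(-11546, -1))), -1)), Mul(-1, Mul(-10, Add(39, Pow(Add(-101, 17), -1))))) = Add(Mul(-8552, Pow(Add(-20687, Mul(17161, Rational(-1, 11546))), -1)), Mul(-1, Mul(-10, Add(39, Pow(-84, -1))))) = Add(Mul(-8552, Pow(Add(-20687, Rational(-17161, 11546)), -1)), Mul(-1, Mul(-10, Add(39, Rational(-1, 84))))) = Add(Mul(-8552, Pow(Rational(-238869263, 11546), -1)), Mul(-1, Mul(-10, Rational(3275, 84)))) = Add(Mul(-8552, Rational(-11546, 238869263)), Mul(-1, Rational(-16375, 42))) = Add(Rational(98741392, 238869263), Rational(16375, 42)) = Rational(3915631320089, 10032509046)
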